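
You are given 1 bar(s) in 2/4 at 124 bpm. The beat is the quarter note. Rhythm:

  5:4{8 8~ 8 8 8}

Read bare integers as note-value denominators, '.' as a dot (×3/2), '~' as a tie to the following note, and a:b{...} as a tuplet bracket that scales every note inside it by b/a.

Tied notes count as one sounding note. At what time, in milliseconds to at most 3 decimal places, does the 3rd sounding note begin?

note 3 onset = 6/5b = 580.645ms

1. 0.0ms @ 0 + 193.548ms (2/5)
2. 193.548ms @ 2/5 + 387.097ms (4/5)
3. 580.645ms @ 6/5 + 193.548ms (2/5)
4. 774.194ms @ 8/5 + 193.548ms (2/5)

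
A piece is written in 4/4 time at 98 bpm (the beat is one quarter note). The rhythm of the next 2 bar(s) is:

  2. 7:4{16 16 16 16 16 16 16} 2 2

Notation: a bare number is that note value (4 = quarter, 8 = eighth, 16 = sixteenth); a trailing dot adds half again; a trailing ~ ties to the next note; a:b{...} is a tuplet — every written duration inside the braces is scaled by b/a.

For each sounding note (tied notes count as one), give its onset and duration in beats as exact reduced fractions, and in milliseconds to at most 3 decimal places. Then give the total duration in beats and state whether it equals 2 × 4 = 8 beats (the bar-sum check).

1) 0.0ms=0b +1836.735ms=3b
2) 1836.735ms=3b +87.464ms=1/7b
3) 1924.198ms=22/7b +87.464ms=1/7b
4) 2011.662ms=23/7b +87.464ms=1/7b
5) 2099.125ms=24/7b +87.464ms=1/7b
6) 2186.589ms=25/7b +87.464ms=1/7b
7) 2274.052ms=26/7b +87.464ms=1/7b
8) 2361.516ms=27/7b +87.464ms=1/7b
9) 2448.98ms=4b +1224.49ms=2b
10) 3673.469ms=6b +1224.49ms=2b
Σ=8b of 8 (98bpm 4/4) — PASS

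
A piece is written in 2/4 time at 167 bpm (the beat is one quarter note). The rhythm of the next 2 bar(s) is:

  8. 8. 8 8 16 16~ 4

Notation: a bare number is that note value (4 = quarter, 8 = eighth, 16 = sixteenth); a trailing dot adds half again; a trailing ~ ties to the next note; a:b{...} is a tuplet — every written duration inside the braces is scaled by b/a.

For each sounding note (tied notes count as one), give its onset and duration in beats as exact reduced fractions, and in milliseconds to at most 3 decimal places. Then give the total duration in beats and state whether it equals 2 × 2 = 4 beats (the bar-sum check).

1) 0.0ms=0b +269.461ms=3/4b
2) 269.461ms=3/4b +269.461ms=3/4b
3) 538.922ms=3/2b +179.641ms=1/2b
4) 718.563ms=2b +179.641ms=1/2b
5) 898.204ms=5/2b +89.82ms=1/4b
6) 988.024ms=11/4b +449.102ms=5/4b
Σ=4b of 4 (167bpm 2/4) — PASS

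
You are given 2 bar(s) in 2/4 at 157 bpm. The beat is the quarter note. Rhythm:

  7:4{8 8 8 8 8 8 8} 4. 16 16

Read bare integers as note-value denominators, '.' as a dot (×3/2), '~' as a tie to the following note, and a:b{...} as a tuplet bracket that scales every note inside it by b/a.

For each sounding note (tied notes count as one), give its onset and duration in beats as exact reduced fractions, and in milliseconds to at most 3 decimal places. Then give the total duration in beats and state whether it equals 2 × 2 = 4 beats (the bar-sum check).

1) 0.0ms=0b +109.19ms=2/7b
2) 109.19ms=2/7b +109.19ms=2/7b
3) 218.38ms=4/7b +109.19ms=2/7b
4) 327.571ms=6/7b +109.19ms=2/7b
5) 436.761ms=8/7b +109.19ms=2/7b
6) 545.951ms=10/7b +109.19ms=2/7b
7) 655.141ms=12/7b +109.19ms=2/7b
8) 764.331ms=2b +573.248ms=3/2b
9) 1337.58ms=7/2b +95.541ms=1/4b
10) 1433.121ms=15/4b +95.541ms=1/4b
Σ=4b of 4 (157bpm 2/4) — PASS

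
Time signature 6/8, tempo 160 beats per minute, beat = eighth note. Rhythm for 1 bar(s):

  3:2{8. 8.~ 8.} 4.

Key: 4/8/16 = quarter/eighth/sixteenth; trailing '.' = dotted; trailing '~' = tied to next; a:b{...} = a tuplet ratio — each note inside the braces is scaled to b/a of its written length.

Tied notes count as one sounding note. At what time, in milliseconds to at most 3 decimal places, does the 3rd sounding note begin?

note 3 onset = 3b = 1125.0ms

1. 0.0ms @ 0 + 375.0ms (1)
2. 375.0ms @ 1 + 750.0ms (2)
3. 1125.0ms @ 3 + 1125.0ms (3)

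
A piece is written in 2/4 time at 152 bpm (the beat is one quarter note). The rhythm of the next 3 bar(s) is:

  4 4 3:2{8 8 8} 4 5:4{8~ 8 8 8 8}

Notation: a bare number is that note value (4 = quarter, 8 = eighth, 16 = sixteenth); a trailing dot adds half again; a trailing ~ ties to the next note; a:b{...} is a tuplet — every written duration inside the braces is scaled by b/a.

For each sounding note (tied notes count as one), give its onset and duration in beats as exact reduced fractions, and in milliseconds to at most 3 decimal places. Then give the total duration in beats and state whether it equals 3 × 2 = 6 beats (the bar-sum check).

1) 0.0ms=0b +394.737ms=1b
2) 394.737ms=1b +394.737ms=1b
3) 789.474ms=2b +131.579ms=1/3b
4) 921.053ms=7/3b +131.579ms=1/3b
5) 1052.632ms=8/3b +131.579ms=1/3b
6) 1184.211ms=3b +394.737ms=1b
7) 1578.947ms=4b +315.789ms=4/5b
8) 1894.737ms=24/5b +157.895ms=2/5b
9) 2052.632ms=26/5b +157.895ms=2/5b
10) 2210.526ms=28/5b +157.895ms=2/5b
Σ=6b of 6 (152bpm 2/4) — PASS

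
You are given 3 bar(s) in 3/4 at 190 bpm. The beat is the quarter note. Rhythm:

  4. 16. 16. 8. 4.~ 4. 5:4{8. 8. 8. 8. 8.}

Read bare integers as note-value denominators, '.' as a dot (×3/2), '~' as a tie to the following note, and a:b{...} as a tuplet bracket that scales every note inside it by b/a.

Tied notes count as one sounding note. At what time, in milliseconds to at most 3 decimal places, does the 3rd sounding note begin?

note 3 onset = 15/8b = 592.105ms

1. 0.0ms @ 0 + 473.684ms (3/2)
2. 473.684ms @ 3/2 + 118.421ms (3/8)
3. 592.105ms @ 15/8 + 118.421ms (3/8)
4. 710.526ms @ 9/4 + 236.842ms (3/4)
5. 947.368ms @ 3 + 947.368ms (3)
6. 1894.737ms @ 6 + 189.474ms (3/5)
7. 2084.211ms @ 33/5 + 189.474ms (3/5)
8. 2273.684ms @ 36/5 + 189.474ms (3/5)
9. 2463.158ms @ 39/5 + 189.474ms (3/5)
10. 2652.632ms @ 42/5 + 189.474ms (3/5)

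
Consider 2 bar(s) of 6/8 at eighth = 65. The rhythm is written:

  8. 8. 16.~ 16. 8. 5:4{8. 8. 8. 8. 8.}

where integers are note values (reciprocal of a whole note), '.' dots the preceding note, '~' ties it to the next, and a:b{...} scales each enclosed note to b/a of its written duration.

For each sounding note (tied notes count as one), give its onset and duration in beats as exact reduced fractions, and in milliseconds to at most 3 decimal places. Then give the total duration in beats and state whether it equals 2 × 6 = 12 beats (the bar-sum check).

1) 0.0ms=0b +1384.615ms=3/2b
2) 1384.615ms=3/2b +1384.615ms=3/2b
3) 2769.231ms=3b +1384.615ms=3/2b
4) 4153.846ms=9/2b +1384.615ms=3/2b
5) 5538.462ms=6b +1107.692ms=6/5b
6) 6646.154ms=36/5b +1107.692ms=6/5b
7) 7753.846ms=42/5b +1107.692ms=6/5b
8) 8861.538ms=48/5b +1107.692ms=6/5b
9) 9969.231ms=54/5b +1107.692ms=6/5b
Σ=12b of 12 (65bpm 6/8) — PASS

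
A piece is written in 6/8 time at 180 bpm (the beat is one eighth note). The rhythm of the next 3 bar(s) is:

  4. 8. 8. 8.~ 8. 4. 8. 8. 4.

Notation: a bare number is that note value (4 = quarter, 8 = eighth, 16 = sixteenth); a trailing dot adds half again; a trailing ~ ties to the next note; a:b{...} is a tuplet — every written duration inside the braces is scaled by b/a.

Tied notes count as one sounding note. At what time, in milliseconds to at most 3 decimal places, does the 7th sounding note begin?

note 7 onset = 27/2b = 4500.0ms

1. 0.0ms @ 0 + 1000.0ms (3)
2. 1000.0ms @ 3 + 500.0ms (3/2)
3. 1500.0ms @ 9/2 + 500.0ms (3/2)
4. 2000.0ms @ 6 + 1000.0ms (3)
5. 3000.0ms @ 9 + 1000.0ms (3)
6. 4000.0ms @ 12 + 500.0ms (3/2)
7. 4500.0ms @ 27/2 + 500.0ms (3/2)
8. 5000.0ms @ 15 + 1000.0ms (3)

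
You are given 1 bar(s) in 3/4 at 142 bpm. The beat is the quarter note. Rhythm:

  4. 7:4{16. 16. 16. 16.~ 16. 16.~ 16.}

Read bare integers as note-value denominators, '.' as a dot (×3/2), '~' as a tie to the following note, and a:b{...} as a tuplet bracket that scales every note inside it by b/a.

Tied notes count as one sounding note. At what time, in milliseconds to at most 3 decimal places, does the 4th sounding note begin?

1. 0.0ms @ 0 + 633.803ms (3/2)
2. 633.803ms @ 3/2 + 90.543ms (3/14)
3. 724.346ms @ 12/7 + 90.543ms (3/14)
4. 814.889ms @ 27/14 + 90.543ms (3/14)
5. 905.433ms @ 15/7 + 181.087ms (3/7)
6. 1086.519ms @ 18/7 + 181.087ms (3/7)

note 4 onset = 27/14b = 814.889ms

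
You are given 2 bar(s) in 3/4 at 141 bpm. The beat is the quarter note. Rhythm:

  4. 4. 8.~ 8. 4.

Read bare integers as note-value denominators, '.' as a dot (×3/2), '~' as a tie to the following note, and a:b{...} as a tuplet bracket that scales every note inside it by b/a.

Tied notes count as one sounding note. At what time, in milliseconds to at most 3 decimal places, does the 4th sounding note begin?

1. 0.0ms @ 0 + 638.298ms (3/2)
2. 638.298ms @ 3/2 + 638.298ms (3/2)
3. 1276.596ms @ 3 + 638.298ms (3/2)
4. 1914.894ms @ 9/2 + 638.298ms (3/2)

note 4 onset = 9/2b = 1914.894ms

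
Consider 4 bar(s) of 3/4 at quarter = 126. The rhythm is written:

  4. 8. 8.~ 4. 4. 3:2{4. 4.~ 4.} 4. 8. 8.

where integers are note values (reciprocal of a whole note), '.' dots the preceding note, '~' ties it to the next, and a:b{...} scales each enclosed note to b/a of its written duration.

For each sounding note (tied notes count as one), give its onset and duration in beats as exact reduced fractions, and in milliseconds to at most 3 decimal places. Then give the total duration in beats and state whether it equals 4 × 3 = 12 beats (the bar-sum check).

1) 0.0ms=0b +714.286ms=3/2b
2) 714.286ms=3/2b +357.143ms=3/4b
3) 1071.429ms=9/4b +1071.429ms=9/4b
4) 2142.857ms=9/2b +714.286ms=3/2b
5) 2857.143ms=6b +476.19ms=1b
6) 3333.333ms=7b +952.381ms=2b
7) 4285.714ms=9b +714.286ms=3/2b
8) 5000.0ms=21/2b +357.143ms=3/4b
9) 5357.143ms=45/4b +357.143ms=3/4b
Σ=12b of 12 (126bpm 3/4) — PASS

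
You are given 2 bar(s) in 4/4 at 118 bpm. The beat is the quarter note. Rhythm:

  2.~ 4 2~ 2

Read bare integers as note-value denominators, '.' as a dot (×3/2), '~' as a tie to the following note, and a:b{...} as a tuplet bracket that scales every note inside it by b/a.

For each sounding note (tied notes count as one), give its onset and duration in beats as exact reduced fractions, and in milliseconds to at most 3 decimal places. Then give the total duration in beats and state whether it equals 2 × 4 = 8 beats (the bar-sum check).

1) 0.0ms=0b +2033.898ms=4b
2) 2033.898ms=4b +2033.898ms=4b
Σ=8b of 8 (118bpm 4/4) — PASS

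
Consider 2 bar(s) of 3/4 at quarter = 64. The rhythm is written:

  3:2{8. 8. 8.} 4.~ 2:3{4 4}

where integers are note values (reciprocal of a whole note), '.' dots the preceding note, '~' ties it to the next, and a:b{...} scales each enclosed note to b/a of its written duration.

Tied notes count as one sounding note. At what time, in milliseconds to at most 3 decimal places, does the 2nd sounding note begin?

note 2 onset = 1/2b = 468.75ms

1. 0.0ms @ 0 + 468.75ms (1/2)
2. 468.75ms @ 1/2 + 468.75ms (1/2)
3. 937.5ms @ 1 + 468.75ms (1/2)
4. 1406.25ms @ 3/2 + 2812.5ms (3)
5. 4218.75ms @ 9/2 + 1406.25ms (3/2)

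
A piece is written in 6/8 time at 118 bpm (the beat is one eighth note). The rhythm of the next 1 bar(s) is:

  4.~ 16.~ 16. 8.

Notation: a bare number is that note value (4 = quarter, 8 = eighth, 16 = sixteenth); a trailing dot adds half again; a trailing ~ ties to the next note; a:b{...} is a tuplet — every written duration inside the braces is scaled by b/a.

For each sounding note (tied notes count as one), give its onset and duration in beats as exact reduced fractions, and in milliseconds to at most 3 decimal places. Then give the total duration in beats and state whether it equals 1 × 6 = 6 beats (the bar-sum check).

1) 0.0ms=0b +2288.136ms=9/2b
2) 2288.136ms=9/2b +762.712ms=3/2b
Σ=6b of 6 (118bpm 6/8) — PASS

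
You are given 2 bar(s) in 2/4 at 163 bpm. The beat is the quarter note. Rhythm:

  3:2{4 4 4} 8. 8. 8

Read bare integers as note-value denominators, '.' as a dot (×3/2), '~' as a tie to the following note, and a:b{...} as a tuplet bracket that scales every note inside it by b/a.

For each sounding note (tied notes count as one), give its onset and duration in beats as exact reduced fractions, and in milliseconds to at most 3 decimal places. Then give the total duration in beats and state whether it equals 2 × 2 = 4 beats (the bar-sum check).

1) 0.0ms=0b +245.399ms=2/3b
2) 245.399ms=2/3b +245.399ms=2/3b
3) 490.798ms=4/3b +245.399ms=2/3b
4) 736.196ms=2b +276.074ms=3/4b
5) 1012.27ms=11/4b +276.074ms=3/4b
6) 1288.344ms=7/2b +184.049ms=1/2b
Σ=4b of 4 (163bpm 2/4) — PASS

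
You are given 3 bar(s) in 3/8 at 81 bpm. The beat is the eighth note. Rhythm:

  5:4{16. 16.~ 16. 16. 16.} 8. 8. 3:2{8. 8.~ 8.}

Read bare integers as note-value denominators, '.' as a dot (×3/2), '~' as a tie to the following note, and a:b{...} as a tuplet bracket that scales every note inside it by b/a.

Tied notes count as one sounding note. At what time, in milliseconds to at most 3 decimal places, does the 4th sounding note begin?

1. 0.0ms @ 0 + 444.444ms (3/5)
2. 444.444ms @ 3/5 + 888.889ms (6/5)
3. 1333.333ms @ 9/5 + 444.444ms (3/5)
4. 1777.778ms @ 12/5 + 444.444ms (3/5)
5. 2222.222ms @ 3 + 1111.111ms (3/2)
6. 3333.333ms @ 9/2 + 1111.111ms (3/2)
7. 4444.444ms @ 6 + 740.741ms (1)
8. 5185.185ms @ 7 + 1481.481ms (2)

note 4 onset = 12/5b = 1777.778ms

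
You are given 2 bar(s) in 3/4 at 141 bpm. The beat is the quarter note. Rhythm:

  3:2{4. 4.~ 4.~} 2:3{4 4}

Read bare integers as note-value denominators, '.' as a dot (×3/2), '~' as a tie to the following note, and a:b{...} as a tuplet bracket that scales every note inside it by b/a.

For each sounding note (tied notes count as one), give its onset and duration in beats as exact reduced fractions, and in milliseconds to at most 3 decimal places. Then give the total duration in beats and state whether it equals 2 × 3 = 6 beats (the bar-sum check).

1) 0.0ms=0b +425.532ms=1b
2) 425.532ms=1b +1489.362ms=7/2b
3) 1914.894ms=9/2b +638.298ms=3/2b
Σ=6b of 6 (141bpm 3/4) — PASS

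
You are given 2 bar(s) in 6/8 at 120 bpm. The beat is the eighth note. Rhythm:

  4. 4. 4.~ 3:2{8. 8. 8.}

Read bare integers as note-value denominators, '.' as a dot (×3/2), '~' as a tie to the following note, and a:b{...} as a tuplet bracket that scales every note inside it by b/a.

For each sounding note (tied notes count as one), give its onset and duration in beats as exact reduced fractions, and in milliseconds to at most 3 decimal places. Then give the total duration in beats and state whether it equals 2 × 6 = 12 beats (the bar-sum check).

1) 0.0ms=0b +1500.0ms=3b
2) 1500.0ms=3b +1500.0ms=3b
3) 3000.0ms=6b +2000.0ms=4b
4) 5000.0ms=10b +500.0ms=1b
5) 5500.0ms=11b +500.0ms=1b
Σ=12b of 12 (120bpm 6/8) — PASS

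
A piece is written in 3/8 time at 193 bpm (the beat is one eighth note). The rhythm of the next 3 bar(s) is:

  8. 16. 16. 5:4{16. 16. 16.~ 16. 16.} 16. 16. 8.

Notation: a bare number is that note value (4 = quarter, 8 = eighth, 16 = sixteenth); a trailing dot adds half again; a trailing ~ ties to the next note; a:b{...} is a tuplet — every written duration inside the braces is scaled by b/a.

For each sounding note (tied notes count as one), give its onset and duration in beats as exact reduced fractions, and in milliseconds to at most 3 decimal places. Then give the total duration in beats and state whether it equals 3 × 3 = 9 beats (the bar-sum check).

1) 0.0ms=0b +466.321ms=3/2b
2) 466.321ms=3/2b +233.161ms=3/4b
3) 699.482ms=9/4b +233.161ms=3/4b
4) 932.642ms=3b +186.528ms=3/5b
5) 1119.171ms=18/5b +186.528ms=3/5b
6) 1305.699ms=21/5b +373.057ms=6/5b
7) 1678.756ms=27/5b +186.528ms=3/5b
8) 1865.285ms=6b +233.161ms=3/4b
9) 2098.446ms=27/4b +233.161ms=3/4b
10) 2331.606ms=15/2b +466.321ms=3/2b
Σ=9b of 9 (193bpm 3/8) — PASS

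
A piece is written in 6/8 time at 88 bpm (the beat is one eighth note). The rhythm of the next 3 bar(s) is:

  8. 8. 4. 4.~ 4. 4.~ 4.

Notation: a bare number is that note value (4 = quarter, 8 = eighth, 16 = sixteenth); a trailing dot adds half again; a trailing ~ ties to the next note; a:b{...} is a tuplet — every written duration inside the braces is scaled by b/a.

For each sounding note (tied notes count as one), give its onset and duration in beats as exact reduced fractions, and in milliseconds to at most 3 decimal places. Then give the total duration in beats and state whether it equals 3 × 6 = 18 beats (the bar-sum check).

1) 0.0ms=0b +1022.727ms=3/2b
2) 1022.727ms=3/2b +1022.727ms=3/2b
3) 2045.455ms=3b +2045.455ms=3b
4) 4090.909ms=6b +4090.909ms=6b
5) 8181.818ms=12b +4090.909ms=6b
Σ=18b of 18 (88bpm 6/8) — PASS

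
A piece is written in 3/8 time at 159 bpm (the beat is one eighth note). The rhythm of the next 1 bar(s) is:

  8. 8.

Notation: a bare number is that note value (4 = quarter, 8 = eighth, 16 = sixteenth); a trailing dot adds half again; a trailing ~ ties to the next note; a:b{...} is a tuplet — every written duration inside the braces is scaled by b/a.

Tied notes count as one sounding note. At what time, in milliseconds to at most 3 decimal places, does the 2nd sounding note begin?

1. 0.0ms @ 0 + 566.038ms (3/2)
2. 566.038ms @ 3/2 + 566.038ms (3/2)

note 2 onset = 3/2b = 566.038ms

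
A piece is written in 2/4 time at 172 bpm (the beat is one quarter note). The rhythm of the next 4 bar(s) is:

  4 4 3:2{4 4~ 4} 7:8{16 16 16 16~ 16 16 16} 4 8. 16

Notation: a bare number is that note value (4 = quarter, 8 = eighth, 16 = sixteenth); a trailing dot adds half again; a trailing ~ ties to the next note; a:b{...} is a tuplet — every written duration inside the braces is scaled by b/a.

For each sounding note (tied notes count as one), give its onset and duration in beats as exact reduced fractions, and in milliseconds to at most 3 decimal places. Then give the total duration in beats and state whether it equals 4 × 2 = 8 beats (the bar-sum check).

1) 0.0ms=0b +348.837ms=1b
2) 348.837ms=1b +348.837ms=1b
3) 697.674ms=2b +232.558ms=2/3b
4) 930.233ms=8/3b +465.116ms=4/3b
5) 1395.349ms=4b +99.668ms=2/7b
6) 1495.017ms=30/7b +99.668ms=2/7b
7) 1594.684ms=32/7b +99.668ms=2/7b
8) 1694.352ms=34/7b +199.336ms=4/7b
9) 1893.688ms=38/7b +99.668ms=2/7b
10) 1993.355ms=40/7b +99.668ms=2/7b
11) 2093.023ms=6b +348.837ms=1b
12) 2441.86ms=7b +261.628ms=3/4b
13) 2703.488ms=31/4b +87.209ms=1/4b
Σ=8b of 8 (172bpm 2/4) — PASS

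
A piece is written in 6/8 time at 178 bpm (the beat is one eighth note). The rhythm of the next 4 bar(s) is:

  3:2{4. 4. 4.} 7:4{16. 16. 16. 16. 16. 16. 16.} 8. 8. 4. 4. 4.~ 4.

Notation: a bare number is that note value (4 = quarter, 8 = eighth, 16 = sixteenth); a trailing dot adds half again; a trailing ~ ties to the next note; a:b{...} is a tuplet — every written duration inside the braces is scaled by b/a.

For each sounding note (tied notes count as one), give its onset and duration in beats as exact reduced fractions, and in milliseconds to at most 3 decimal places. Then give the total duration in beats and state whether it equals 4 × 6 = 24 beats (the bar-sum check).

1) 0.0ms=0b +674.157ms=2b
2) 674.157ms=2b +674.157ms=2b
3) 1348.315ms=4b +674.157ms=2b
4) 2022.472ms=6b +144.462ms=3/7b
5) 2166.934ms=45/7b +144.462ms=3/7b
6) 2311.396ms=48/7b +144.462ms=3/7b
7) 2455.859ms=51/7b +144.462ms=3/7b
8) 2600.321ms=54/7b +144.462ms=3/7b
9) 2744.783ms=57/7b +144.462ms=3/7b
10) 2889.246ms=60/7b +144.462ms=3/7b
11) 3033.708ms=9b +505.618ms=3/2b
12) 3539.326ms=21/2b +505.618ms=3/2b
13) 4044.944ms=12b +1011.236ms=3b
14) 5056.18ms=15b +1011.236ms=3b
15) 6067.416ms=18b +2022.472ms=6b
Σ=24b of 24 (178bpm 6/8) — PASS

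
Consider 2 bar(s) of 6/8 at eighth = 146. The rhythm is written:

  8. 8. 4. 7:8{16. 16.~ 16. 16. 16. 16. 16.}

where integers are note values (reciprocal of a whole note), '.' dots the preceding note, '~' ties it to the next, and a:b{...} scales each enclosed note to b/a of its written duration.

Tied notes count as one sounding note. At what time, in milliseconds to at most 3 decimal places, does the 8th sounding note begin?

1. 0.0ms @ 0 + 616.438ms (3/2)
2. 616.438ms @ 3/2 + 616.438ms (3/2)
3. 1232.877ms @ 3 + 1232.877ms (3)
4. 2465.753ms @ 6 + 352.25ms (6/7)
5. 2818.004ms @ 48/7 + 704.501ms (12/7)
6. 3522.505ms @ 60/7 + 352.25ms (6/7)
7. 3874.755ms @ 66/7 + 352.25ms (6/7)
8. 4227.006ms @ 72/7 + 352.25ms (6/7)
9. 4579.256ms @ 78/7 + 352.25ms (6/7)

note 8 onset = 72/7b = 4227.006ms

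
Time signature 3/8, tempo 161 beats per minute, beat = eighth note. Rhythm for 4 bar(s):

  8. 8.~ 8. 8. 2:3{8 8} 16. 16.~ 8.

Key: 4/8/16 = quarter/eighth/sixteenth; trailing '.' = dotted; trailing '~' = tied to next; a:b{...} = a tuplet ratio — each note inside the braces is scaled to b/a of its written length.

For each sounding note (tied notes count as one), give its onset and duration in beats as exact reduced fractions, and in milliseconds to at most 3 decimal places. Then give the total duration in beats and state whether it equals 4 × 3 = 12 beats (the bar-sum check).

1) 0.0ms=0b +559.006ms=3/2b
2) 559.006ms=3/2b +1118.012ms=3b
3) 1677.019ms=9/2b +559.006ms=3/2b
4) 2236.025ms=6b +559.006ms=3/2b
5) 2795.031ms=15/2b +559.006ms=3/2b
6) 3354.037ms=9b +279.503ms=3/4b
7) 3633.54ms=39/4b +838.509ms=9/4b
Σ=12b of 12 (161bpm 3/8) — PASS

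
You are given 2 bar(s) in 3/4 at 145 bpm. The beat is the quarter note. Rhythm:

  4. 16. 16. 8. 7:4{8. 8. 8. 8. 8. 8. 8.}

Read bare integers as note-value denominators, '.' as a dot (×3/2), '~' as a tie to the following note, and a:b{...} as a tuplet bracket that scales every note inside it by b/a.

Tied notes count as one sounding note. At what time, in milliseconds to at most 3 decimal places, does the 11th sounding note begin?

note 11 onset = 39/7b = 2305.419ms

1. 0.0ms @ 0 + 620.69ms (3/2)
2. 620.69ms @ 3/2 + 155.172ms (3/8)
3. 775.862ms @ 15/8 + 155.172ms (3/8)
4. 931.034ms @ 9/4 + 310.345ms (3/4)
5. 1241.379ms @ 3 + 177.34ms (3/7)
6. 1418.719ms @ 24/7 + 177.34ms (3/7)
7. 1596.059ms @ 27/7 + 177.34ms (3/7)
8. 1773.399ms @ 30/7 + 177.34ms (3/7)
9. 1950.739ms @ 33/7 + 177.34ms (3/7)
10. 2128.079ms @ 36/7 + 177.34ms (3/7)
11. 2305.419ms @ 39/7 + 177.34ms (3/7)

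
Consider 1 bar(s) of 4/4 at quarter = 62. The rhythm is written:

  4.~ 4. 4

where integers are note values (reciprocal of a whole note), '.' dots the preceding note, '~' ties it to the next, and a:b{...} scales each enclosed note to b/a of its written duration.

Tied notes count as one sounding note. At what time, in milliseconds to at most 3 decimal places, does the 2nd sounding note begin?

1. 0.0ms @ 0 + 2903.226ms (3)
2. 2903.226ms @ 3 + 967.742ms (1)

note 2 onset = 3b = 2903.226ms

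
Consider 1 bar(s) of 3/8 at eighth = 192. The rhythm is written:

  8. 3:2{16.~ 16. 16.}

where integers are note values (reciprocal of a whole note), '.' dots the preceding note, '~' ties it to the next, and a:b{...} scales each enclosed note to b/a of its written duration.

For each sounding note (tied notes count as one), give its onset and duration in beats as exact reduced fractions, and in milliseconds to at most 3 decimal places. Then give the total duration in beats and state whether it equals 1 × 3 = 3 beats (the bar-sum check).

1) 0.0ms=0b +468.75ms=3/2b
2) 468.75ms=3/2b +312.5ms=1b
3) 781.25ms=5/2b +156.25ms=1/2b
Σ=3b of 3 (192bpm 3/8) — PASS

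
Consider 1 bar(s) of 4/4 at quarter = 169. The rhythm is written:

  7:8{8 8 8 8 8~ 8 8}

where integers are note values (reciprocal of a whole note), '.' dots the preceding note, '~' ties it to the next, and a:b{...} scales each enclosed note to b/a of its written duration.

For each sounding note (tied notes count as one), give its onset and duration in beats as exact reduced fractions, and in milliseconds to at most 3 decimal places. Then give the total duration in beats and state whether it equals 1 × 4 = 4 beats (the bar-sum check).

1) 0.0ms=0b +202.874ms=4/7b
2) 202.874ms=4/7b +202.874ms=4/7b
3) 405.748ms=8/7b +202.874ms=4/7b
4) 608.622ms=12/7b +202.874ms=4/7b
5) 811.496ms=16/7b +405.748ms=8/7b
6) 1217.244ms=24/7b +202.874ms=4/7b
Σ=4b of 4 (169bpm 4/4) — PASS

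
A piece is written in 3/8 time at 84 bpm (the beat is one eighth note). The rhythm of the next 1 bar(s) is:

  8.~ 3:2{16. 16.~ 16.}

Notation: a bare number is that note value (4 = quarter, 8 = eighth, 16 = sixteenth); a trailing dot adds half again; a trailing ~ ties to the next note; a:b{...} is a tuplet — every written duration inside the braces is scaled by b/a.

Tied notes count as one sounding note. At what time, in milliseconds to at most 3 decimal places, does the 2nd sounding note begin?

1. 0.0ms @ 0 + 1428.571ms (2)
2. 1428.571ms @ 2 + 714.286ms (1)

note 2 onset = 2b = 1428.571ms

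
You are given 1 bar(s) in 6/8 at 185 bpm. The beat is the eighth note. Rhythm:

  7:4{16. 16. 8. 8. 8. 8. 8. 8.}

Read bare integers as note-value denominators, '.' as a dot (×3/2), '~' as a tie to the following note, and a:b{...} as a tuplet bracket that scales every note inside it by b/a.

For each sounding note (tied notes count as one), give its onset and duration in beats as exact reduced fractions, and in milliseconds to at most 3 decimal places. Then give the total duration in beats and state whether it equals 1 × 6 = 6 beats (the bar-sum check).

1) 0.0ms=0b +138.996ms=3/7b
2) 138.996ms=3/7b +138.996ms=3/7b
3) 277.992ms=6/7b +277.992ms=6/7b
4) 555.985ms=12/7b +277.992ms=6/7b
5) 833.977ms=18/7b +277.992ms=6/7b
6) 1111.969ms=24/7b +277.992ms=6/7b
7) 1389.961ms=30/7b +277.992ms=6/7b
8) 1667.954ms=36/7b +277.992ms=6/7b
Σ=6b of 6 (185bpm 6/8) — PASS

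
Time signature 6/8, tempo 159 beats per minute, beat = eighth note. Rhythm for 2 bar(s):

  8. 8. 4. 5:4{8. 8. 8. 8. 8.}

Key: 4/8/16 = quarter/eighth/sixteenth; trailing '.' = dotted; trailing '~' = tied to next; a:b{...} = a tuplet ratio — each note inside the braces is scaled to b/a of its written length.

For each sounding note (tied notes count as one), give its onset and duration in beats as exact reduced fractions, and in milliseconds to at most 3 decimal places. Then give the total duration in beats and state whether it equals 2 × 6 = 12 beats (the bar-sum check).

1) 0.0ms=0b +566.038ms=3/2b
2) 566.038ms=3/2b +566.038ms=3/2b
3) 1132.075ms=3b +1132.075ms=3b
4) 2264.151ms=6b +452.83ms=6/5b
5) 2716.981ms=36/5b +452.83ms=6/5b
6) 3169.811ms=42/5b +452.83ms=6/5b
7) 3622.642ms=48/5b +452.83ms=6/5b
8) 4075.472ms=54/5b +452.83ms=6/5b
Σ=12b of 12 (159bpm 6/8) — PASS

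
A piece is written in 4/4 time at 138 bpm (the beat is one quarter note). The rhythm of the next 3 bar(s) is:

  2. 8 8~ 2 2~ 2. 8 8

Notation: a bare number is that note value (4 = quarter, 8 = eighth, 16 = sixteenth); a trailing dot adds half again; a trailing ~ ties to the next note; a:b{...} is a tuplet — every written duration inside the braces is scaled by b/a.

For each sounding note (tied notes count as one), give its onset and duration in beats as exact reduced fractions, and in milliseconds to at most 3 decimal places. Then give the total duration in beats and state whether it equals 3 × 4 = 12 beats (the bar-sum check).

1) 0.0ms=0b +1304.348ms=3b
2) 1304.348ms=3b +217.391ms=1/2b
3) 1521.739ms=7/2b +1086.957ms=5/2b
4) 2608.696ms=6b +2173.913ms=5b
5) 4782.609ms=11b +217.391ms=1/2b
6) 5000.0ms=23/2b +217.391ms=1/2b
Σ=12b of 12 (138bpm 4/4) — PASS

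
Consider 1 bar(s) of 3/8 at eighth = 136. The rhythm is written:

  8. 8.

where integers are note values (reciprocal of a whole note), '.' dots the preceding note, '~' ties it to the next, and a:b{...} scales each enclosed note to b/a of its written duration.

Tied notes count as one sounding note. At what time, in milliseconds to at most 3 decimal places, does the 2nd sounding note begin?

1. 0.0ms @ 0 + 661.765ms (3/2)
2. 661.765ms @ 3/2 + 661.765ms (3/2)

note 2 onset = 3/2b = 661.765ms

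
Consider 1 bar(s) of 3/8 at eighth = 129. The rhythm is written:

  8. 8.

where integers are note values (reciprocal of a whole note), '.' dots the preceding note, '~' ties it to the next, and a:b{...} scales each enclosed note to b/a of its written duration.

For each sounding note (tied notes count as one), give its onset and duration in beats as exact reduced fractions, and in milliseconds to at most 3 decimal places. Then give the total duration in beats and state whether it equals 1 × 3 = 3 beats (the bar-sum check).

1) 0.0ms=0b +697.674ms=3/2b
2) 697.674ms=3/2b +697.674ms=3/2b
Σ=3b of 3 (129bpm 3/8) — PASS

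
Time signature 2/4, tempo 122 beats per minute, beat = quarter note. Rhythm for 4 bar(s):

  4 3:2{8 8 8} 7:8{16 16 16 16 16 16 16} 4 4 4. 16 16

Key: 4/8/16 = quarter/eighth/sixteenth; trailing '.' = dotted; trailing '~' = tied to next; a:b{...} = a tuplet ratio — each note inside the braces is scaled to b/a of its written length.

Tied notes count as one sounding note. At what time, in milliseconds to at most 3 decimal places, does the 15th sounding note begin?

1. 0.0ms @ 0 + 491.803ms (1)
2. 491.803ms @ 1 + 163.934ms (1/3)
3. 655.738ms @ 4/3 + 163.934ms (1/3)
4. 819.672ms @ 5/3 + 163.934ms (1/3)
5. 983.607ms @ 2 + 140.515ms (2/7)
6. 1124.122ms @ 16/7 + 140.515ms (2/7)
7. 1264.637ms @ 18/7 + 140.515ms (2/7)
8. 1405.152ms @ 20/7 + 140.515ms (2/7)
9. 1545.667ms @ 22/7 + 140.515ms (2/7)
10. 1686.183ms @ 24/7 + 140.515ms (2/7)
11. 1826.698ms @ 26/7 + 140.515ms (2/7)
12. 1967.213ms @ 4 + 491.803ms (1)
13. 2459.016ms @ 5 + 491.803ms (1)
14. 2950.82ms @ 6 + 737.705ms (3/2)
15. 3688.525ms @ 15/2 + 122.951ms (1/4)
16. 3811.475ms @ 31/4 + 122.951ms (1/4)

note 15 onset = 15/2b = 3688.525ms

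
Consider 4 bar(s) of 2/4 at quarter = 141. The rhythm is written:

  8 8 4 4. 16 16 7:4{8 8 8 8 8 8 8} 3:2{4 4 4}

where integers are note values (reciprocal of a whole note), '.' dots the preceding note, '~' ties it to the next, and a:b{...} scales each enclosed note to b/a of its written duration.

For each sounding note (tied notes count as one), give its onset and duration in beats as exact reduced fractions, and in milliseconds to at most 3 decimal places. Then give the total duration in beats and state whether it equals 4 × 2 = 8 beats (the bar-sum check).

1) 0.0ms=0b +212.766ms=1/2b
2) 212.766ms=1/2b +212.766ms=1/2b
3) 425.532ms=1b +425.532ms=1b
4) 851.064ms=2b +638.298ms=3/2b
5) 1489.362ms=7/2b +106.383ms=1/4b
6) 1595.745ms=15/4b +106.383ms=1/4b
7) 1702.128ms=4b +121.581ms=2/7b
8) 1823.708ms=30/7b +121.581ms=2/7b
9) 1945.289ms=32/7b +121.581ms=2/7b
10) 2066.869ms=34/7b +121.581ms=2/7b
11) 2188.45ms=36/7b +121.581ms=2/7b
12) 2310.03ms=38/7b +121.581ms=2/7b
13) 2431.611ms=40/7b +121.581ms=2/7b
14) 2553.191ms=6b +283.688ms=2/3b
15) 2836.879ms=20/3b +283.688ms=2/3b
16) 3120.567ms=22/3b +283.688ms=2/3b
Σ=8b of 8 (141bpm 2/4) — PASS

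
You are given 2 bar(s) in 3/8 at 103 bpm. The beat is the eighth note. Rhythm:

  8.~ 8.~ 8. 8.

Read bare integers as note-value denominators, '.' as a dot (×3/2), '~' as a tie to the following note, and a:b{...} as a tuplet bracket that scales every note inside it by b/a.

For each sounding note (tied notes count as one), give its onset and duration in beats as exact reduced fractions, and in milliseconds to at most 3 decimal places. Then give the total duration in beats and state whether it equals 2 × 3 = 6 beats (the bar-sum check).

1) 0.0ms=0b +2621.359ms=9/2b
2) 2621.359ms=9/2b +873.786ms=3/2b
Σ=6b of 6 (103bpm 3/8) — PASS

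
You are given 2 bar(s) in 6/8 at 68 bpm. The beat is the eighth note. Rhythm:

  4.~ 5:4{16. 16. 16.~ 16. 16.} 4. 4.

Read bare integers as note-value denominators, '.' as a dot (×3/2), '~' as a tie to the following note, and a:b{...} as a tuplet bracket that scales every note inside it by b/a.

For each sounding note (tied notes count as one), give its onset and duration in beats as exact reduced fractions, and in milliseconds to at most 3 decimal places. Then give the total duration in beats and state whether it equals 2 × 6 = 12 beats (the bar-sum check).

1) 0.0ms=0b +3176.471ms=18/5b
2) 3176.471ms=18/5b +529.412ms=3/5b
3) 3705.882ms=21/5b +1058.824ms=6/5b
4) 4764.706ms=27/5b +529.412ms=3/5b
5) 5294.118ms=6b +2647.059ms=3b
6) 7941.176ms=9b +2647.059ms=3b
Σ=12b of 12 (68bpm 6/8) — PASS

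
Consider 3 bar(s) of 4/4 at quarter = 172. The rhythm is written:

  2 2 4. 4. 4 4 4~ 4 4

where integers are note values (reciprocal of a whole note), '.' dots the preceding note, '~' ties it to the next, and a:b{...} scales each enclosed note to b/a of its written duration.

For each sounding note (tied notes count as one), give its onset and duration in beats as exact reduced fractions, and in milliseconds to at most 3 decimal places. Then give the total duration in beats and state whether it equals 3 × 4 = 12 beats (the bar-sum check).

1) 0.0ms=0b +697.674ms=2b
2) 697.674ms=2b +697.674ms=2b
3) 1395.349ms=4b +523.256ms=3/2b
4) 1918.605ms=11/2b +523.256ms=3/2b
5) 2441.86ms=7b +348.837ms=1b
6) 2790.698ms=8b +348.837ms=1b
7) 3139.535ms=9b +697.674ms=2b
8) 3837.209ms=11b +348.837ms=1b
Σ=12b of 12 (172bpm 4/4) — PASS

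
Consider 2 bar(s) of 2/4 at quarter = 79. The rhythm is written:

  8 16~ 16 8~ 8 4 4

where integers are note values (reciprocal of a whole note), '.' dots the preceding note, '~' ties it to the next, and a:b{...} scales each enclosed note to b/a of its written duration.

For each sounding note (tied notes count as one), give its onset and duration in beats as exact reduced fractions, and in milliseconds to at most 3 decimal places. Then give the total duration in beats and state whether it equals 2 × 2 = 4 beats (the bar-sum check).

1) 0.0ms=0b +379.747ms=1/2b
2) 379.747ms=1/2b +379.747ms=1/2b
3) 759.494ms=1b +759.494ms=1b
4) 1518.987ms=2b +759.494ms=1b
5) 2278.481ms=3b +759.494ms=1b
Σ=4b of 4 (79bpm 2/4) — PASS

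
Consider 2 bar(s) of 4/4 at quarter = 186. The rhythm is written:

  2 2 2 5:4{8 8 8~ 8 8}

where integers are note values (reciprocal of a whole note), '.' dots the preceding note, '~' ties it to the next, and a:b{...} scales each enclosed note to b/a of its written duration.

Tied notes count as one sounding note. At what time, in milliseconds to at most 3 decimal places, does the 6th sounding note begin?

note 6 onset = 34/5b = 2193.548ms

1. 0.0ms @ 0 + 645.161ms (2)
2. 645.161ms @ 2 + 645.161ms (2)
3. 1290.323ms @ 4 + 645.161ms (2)
4. 1935.484ms @ 6 + 129.032ms (2/5)
5. 2064.516ms @ 32/5 + 129.032ms (2/5)
6. 2193.548ms @ 34/5 + 258.065ms (4/5)
7. 2451.613ms @ 38/5 + 129.032ms (2/5)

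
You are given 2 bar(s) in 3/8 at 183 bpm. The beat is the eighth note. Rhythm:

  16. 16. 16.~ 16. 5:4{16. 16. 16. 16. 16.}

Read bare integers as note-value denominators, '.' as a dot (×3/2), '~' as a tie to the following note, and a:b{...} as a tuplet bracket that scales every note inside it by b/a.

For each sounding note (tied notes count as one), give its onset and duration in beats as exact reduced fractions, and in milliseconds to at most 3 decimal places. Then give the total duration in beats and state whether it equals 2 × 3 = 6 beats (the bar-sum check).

1) 0.0ms=0b +245.902ms=3/4b
2) 245.902ms=3/4b +245.902ms=3/4b
3) 491.803ms=3/2b +491.803ms=3/2b
4) 983.607ms=3b +196.721ms=3/5b
5) 1180.328ms=18/5b +196.721ms=3/5b
6) 1377.049ms=21/5b +196.721ms=3/5b
7) 1573.77ms=24/5b +196.721ms=3/5b
8) 1770.492ms=27/5b +196.721ms=3/5b
Σ=6b of 6 (183bpm 3/8) — PASS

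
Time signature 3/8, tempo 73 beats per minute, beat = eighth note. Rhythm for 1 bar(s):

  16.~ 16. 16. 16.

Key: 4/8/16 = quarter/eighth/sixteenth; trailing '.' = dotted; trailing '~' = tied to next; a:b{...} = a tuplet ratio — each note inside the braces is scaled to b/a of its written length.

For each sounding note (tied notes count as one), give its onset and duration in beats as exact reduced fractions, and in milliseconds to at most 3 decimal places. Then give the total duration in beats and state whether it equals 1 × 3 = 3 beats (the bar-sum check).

1) 0.0ms=0b +1232.877ms=3/2b
2) 1232.877ms=3/2b +616.438ms=3/4b
3) 1849.315ms=9/4b +616.438ms=3/4b
Σ=3b of 3 (73bpm 3/8) — PASS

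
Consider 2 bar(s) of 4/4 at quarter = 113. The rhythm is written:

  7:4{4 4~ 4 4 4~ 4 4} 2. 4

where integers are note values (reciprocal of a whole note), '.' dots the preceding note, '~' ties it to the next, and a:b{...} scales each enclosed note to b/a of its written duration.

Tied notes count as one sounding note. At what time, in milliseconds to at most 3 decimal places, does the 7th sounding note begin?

note 7 onset = 7b = 3716.814ms

1. 0.0ms @ 0 + 303.413ms (4/7)
2. 303.413ms @ 4/7 + 606.827ms (8/7)
3. 910.24ms @ 12/7 + 303.413ms (4/7)
4. 1213.654ms @ 16/7 + 606.827ms (8/7)
5. 1820.48ms @ 24/7 + 303.413ms (4/7)
6. 2123.894ms @ 4 + 1592.92ms (3)
7. 3716.814ms @ 7 + 530.973ms (1)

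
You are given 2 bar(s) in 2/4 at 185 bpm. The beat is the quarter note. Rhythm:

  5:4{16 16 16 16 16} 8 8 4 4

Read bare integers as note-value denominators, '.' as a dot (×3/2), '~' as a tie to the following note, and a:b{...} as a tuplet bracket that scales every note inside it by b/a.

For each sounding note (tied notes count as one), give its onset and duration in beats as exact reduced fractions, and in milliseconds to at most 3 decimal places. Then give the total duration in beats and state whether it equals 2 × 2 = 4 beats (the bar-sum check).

1) 0.0ms=0b +64.865ms=1/5b
2) 64.865ms=1/5b +64.865ms=1/5b
3) 129.73ms=2/5b +64.865ms=1/5b
4) 194.595ms=3/5b +64.865ms=1/5b
5) 259.459ms=4/5b +64.865ms=1/5b
6) 324.324ms=1b +162.162ms=1/2b
7) 486.486ms=3/2b +162.162ms=1/2b
8) 648.649ms=2b +324.324ms=1b
9) 972.973ms=3b +324.324ms=1b
Σ=4b of 4 (185bpm 2/4) — PASS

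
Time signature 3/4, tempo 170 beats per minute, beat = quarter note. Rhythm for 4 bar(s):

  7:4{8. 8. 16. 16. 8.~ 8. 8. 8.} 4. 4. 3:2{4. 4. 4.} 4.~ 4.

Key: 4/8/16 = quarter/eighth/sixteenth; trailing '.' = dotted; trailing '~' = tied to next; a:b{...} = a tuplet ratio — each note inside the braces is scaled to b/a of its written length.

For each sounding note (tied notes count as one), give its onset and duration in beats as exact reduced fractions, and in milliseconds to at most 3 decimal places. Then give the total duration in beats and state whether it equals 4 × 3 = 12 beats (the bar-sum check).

1) 0.0ms=0b +151.261ms=3/7b
2) 151.261ms=3/7b +151.261ms=3/7b
3) 302.521ms=6/7b +75.63ms=3/14b
4) 378.151ms=15/14b +75.63ms=3/14b
5) 453.782ms=9/7b +302.521ms=6/7b
6) 756.303ms=15/7b +151.261ms=3/7b
7) 907.563ms=18/7b +151.261ms=3/7b
8) 1058.824ms=3b +529.412ms=3/2b
9) 1588.235ms=9/2b +529.412ms=3/2b
10) 2117.647ms=6b +352.941ms=1b
11) 2470.588ms=7b +352.941ms=1b
12) 2823.529ms=8b +352.941ms=1b
13) 3176.471ms=9b +1058.824ms=3b
Σ=12b of 12 (170bpm 3/4) — PASS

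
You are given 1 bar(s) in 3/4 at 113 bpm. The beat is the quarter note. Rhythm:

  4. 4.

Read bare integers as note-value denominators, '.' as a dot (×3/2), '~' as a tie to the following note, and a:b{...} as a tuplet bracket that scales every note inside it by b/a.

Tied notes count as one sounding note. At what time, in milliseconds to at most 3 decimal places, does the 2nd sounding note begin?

1. 0.0ms @ 0 + 796.46ms (3/2)
2. 796.46ms @ 3/2 + 796.46ms (3/2)

note 2 onset = 3/2b = 796.46ms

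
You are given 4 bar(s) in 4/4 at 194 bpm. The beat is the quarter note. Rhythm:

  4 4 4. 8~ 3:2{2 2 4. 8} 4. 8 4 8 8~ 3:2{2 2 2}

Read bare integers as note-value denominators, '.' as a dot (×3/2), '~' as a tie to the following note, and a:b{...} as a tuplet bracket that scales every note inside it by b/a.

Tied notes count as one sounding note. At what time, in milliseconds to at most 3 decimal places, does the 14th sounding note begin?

note 14 onset = 44/3b = 4536.082ms

1. 0.0ms @ 0 + 309.278ms (1)
2. 309.278ms @ 1 + 309.278ms (1)
3. 618.557ms @ 2 + 463.918ms (3/2)
4. 1082.474ms @ 7/2 + 567.01ms (11/6)
5. 1649.485ms @ 16/3 + 412.371ms (4/3)
6. 2061.856ms @ 20/3 + 309.278ms (1)
7. 2371.134ms @ 23/3 + 103.093ms (1/3)
8. 2474.227ms @ 8 + 463.918ms (3/2)
9. 2938.144ms @ 19/2 + 154.639ms (1/2)
10. 3092.784ms @ 10 + 309.278ms (1)
11. 3402.062ms @ 11 + 154.639ms (1/2)
12. 3556.701ms @ 23/2 + 567.01ms (11/6)
13. 4123.711ms @ 40/3 + 412.371ms (4/3)
14. 4536.082ms @ 44/3 + 412.371ms (4/3)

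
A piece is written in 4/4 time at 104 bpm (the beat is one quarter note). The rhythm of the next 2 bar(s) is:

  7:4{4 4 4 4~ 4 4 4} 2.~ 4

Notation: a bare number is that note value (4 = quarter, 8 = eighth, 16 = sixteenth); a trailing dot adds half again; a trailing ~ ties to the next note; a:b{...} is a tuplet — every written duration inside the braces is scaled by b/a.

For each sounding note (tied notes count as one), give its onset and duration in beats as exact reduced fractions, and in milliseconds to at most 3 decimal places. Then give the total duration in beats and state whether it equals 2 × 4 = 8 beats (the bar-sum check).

1) 0.0ms=0b +329.67ms=4/7b
2) 329.67ms=4/7b +329.67ms=4/7b
3) 659.341ms=8/7b +329.67ms=4/7b
4) 989.011ms=12/7b +659.341ms=8/7b
5) 1648.352ms=20/7b +329.67ms=4/7b
6) 1978.022ms=24/7b +329.67ms=4/7b
7) 2307.692ms=4b +2307.692ms=4b
Σ=8b of 8 (104bpm 4/4) — PASS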